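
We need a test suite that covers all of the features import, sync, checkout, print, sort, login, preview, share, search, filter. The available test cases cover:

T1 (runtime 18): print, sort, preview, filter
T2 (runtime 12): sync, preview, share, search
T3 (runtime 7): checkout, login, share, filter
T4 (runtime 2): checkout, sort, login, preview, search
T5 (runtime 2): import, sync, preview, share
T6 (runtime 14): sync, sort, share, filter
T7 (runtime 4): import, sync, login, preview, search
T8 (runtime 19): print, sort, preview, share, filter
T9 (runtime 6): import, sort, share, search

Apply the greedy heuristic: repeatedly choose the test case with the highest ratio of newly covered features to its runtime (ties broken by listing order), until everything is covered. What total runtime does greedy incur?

Pick 1: T4 adds 5 new (checkout, sort, login, preview, search) at runtime 2 (ratio 5/2).
Pick 2: T5 adds 3 new (import, sync, share) at runtime 2 (ratio 3/2).
Pick 3: T3 adds 1 new (filter) at runtime 7 (ratio 1/7).
Pick 4: T1 adds 1 new (print) at runtime 18 (ratio 1/18).
Greedy total runtime: 2 + 2 + 7 + 18 = 29. (The true optimum is 22, so greedy overshoots here.)

29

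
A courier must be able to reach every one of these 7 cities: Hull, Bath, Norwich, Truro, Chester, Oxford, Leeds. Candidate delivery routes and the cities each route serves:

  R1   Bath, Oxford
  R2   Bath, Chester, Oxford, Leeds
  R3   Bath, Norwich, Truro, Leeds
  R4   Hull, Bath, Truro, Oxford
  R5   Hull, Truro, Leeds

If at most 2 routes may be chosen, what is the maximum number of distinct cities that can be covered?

6

Choosing R2, R3 covers {Bath, Norwich, Truro, Chester, Oxford, Leeds} — 6 cities.
No choice of 2 routes does better; here Hull is left uncovered.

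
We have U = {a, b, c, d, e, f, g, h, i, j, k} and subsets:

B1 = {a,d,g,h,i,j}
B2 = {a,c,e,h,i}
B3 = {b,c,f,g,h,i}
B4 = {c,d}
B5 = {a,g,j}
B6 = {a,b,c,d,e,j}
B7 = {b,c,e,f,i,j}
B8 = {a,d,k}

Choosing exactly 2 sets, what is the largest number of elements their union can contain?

10

Choosing B1, B7 covers {a, b, c, d, e, f, g, h, i, j} — 10 elements.
No choice of 2 sets does better; here k is left uncovered.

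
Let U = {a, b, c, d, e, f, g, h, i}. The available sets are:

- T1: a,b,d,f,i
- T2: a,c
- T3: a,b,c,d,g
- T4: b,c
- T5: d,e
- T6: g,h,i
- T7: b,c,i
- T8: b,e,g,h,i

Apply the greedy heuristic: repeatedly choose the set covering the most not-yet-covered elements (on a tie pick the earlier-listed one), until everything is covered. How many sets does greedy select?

3

Pick 1: T1 covers 5 new elements (a, b, d, f, i).
Pick 2: T8 covers 3 new elements (e, g, h).
Pick 3: T2 covers 1 new elements (c).
Greedy uses 3 sets.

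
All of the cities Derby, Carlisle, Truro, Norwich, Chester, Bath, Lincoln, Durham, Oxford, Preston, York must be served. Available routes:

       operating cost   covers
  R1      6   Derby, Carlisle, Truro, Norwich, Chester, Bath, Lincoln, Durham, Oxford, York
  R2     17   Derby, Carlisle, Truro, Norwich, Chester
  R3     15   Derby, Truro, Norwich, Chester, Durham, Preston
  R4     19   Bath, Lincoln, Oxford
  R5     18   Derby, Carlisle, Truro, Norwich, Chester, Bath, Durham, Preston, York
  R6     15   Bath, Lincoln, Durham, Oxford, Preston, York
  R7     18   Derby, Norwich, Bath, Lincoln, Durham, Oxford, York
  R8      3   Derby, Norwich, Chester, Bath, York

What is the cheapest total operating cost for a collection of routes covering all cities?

R1, R3 cover every city at operating cost 6 + 15 = 21.
Any cover uses at least 2 routes; among all covering selections none totals below 21.

21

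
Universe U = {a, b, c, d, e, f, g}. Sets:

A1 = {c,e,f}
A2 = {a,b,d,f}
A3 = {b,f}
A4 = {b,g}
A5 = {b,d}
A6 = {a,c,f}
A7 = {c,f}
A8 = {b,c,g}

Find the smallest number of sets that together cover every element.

3

A1, A2, A4 together cover {a, b, c, d, e, f, g} — every element.
No 2 of the 8 sets cover everything (all 28 pairs fall short), so 3 is minimum.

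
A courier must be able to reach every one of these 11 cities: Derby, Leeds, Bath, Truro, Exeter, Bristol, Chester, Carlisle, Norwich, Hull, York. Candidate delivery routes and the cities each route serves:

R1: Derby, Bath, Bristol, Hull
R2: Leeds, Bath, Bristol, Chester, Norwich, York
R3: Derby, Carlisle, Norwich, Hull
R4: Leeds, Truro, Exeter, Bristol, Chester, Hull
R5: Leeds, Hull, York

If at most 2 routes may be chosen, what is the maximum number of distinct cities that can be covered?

9

Choosing R2, R3 covers {Derby, Leeds, Bath, Bristol, Chester, Carlisle, Norwich, Hull, York} — 9 cities.
No choice of 2 routes does better; here Truro, Exeter are left uncovered.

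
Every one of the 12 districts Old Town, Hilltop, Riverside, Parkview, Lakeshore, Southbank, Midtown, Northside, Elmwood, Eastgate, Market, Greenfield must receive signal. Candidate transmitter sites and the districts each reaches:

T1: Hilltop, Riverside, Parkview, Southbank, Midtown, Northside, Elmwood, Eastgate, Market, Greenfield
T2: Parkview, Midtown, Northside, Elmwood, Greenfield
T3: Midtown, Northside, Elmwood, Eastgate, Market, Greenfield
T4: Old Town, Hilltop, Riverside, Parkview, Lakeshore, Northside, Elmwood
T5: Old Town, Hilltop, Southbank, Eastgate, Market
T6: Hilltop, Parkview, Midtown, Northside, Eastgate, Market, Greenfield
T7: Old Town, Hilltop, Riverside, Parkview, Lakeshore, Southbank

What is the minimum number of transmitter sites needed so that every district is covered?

T1, T4 together cover {Old Town, Hilltop, Riverside, Parkview, Lakeshore, Southbank, Midtown, Northside, Elmwood, Eastgate, Market, Greenfield} — every district.
No single transmitter site contains all 12 districts, so 2 is optimal.

2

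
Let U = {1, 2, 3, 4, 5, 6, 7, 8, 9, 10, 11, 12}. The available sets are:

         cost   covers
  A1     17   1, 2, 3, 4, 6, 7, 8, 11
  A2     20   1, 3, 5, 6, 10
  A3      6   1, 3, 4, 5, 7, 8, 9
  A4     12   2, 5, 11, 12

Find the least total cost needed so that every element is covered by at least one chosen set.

38

A2, A3, A4 cover every element at cost 20 + 6 + 12 = 38.
Any cover uses at least 3 sets; among all covering selections none totals below 38.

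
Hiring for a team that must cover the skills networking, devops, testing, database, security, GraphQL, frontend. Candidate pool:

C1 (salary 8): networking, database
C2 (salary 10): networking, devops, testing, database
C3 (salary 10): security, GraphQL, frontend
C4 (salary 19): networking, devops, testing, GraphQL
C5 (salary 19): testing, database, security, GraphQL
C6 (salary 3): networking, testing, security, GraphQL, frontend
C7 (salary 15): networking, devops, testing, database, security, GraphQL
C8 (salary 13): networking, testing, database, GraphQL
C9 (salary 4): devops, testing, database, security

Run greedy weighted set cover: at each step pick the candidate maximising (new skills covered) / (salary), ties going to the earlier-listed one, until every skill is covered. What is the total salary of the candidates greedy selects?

Pick 1: C6 adds 5 new (networking, testing, security, GraphQL, frontend) at salary 3 (ratio 5/3).
Pick 2: C9 adds 2 new (devops, database) at salary 4 (ratio 2/4).
Greedy total salary: 3 + 4 = 7.

7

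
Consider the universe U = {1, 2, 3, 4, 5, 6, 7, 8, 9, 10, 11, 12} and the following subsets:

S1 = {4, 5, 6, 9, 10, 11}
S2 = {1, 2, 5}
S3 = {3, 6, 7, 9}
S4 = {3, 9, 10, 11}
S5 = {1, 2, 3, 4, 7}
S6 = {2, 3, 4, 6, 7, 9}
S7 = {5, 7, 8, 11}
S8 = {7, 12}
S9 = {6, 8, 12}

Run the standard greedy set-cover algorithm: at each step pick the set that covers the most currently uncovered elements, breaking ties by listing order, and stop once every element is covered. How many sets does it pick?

3

Pick 1: S1 covers 6 new elements (4, 5, 6, 9, 10, 11).
Pick 2: S5 covers 4 new elements (1, 2, 3, 7).
Pick 3: S9 covers 2 new elements (8, 12).
Greedy uses 3 sets.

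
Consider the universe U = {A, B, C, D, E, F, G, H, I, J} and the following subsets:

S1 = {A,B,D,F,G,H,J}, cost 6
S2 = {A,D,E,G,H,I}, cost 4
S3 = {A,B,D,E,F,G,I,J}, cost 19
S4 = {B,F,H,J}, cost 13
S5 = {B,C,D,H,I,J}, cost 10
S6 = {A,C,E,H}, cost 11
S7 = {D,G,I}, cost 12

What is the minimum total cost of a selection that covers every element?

20

S1, S2, S5 cover every element at cost 6 + 4 + 10 = 20.
Any cover uses at least 2 sets; among all covering selections none totals below 20.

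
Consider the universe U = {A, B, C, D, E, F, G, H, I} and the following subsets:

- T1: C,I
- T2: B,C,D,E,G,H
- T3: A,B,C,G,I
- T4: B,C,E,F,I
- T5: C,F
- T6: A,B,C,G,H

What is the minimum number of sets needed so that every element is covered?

3

T2, T3, T4 together cover {A, B, C, D, E, F, G, H, I} — every element.
No 2 of the 6 sets cover everything (all 15 pairs fall short), so 3 is minimum.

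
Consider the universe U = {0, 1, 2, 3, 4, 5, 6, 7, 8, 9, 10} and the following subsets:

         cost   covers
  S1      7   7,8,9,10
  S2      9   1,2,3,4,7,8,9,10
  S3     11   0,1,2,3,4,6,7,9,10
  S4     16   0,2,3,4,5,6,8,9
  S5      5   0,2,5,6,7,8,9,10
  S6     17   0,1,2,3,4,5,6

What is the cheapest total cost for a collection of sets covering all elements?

14

S2, S5 cover every element at cost 9 + 5 = 14.
Any cover uses at least 2 sets; among all covering selections none totals below 14.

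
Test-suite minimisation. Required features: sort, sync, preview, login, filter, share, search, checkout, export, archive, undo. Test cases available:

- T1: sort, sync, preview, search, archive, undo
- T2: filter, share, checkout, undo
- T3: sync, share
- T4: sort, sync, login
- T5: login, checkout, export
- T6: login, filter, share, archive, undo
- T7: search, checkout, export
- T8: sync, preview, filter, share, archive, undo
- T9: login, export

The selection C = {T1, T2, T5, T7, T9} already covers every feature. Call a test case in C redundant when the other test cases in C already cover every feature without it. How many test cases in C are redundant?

3

Drop T1: sort, sync, preview, archive uncovered — not redundant.
Drop T2: filter, share uncovered — not redundant.
Drop T5: the rest still cover every feature — redundant.
Drop T7: the rest still cover every feature — redundant.
Drop T9: the rest still cover every feature — redundant.
3 redundant: T5, T7, T9.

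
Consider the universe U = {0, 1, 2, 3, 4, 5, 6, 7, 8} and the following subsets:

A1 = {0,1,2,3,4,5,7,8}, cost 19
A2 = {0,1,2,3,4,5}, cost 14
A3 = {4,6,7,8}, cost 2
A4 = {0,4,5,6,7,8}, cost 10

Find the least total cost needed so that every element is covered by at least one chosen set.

A2, A3 cover every element at cost 14 + 2 = 16.
Any cover uses at least 2 sets; among all covering selections none totals below 16.

16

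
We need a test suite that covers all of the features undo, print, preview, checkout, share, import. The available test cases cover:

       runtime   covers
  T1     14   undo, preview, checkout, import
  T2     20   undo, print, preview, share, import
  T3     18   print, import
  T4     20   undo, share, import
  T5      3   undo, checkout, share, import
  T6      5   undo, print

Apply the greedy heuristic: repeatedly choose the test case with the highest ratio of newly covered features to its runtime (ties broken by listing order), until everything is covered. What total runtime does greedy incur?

Pick 1: T5 adds 4 new (undo, checkout, share, import) at runtime 3 (ratio 4/3).
Pick 2: T6 adds 1 new (print) at runtime 5 (ratio 1/5).
Pick 3: T1 adds 1 new (preview) at runtime 14 (ratio 1/14).
Greedy total runtime: 3 + 5 + 14 = 22.

22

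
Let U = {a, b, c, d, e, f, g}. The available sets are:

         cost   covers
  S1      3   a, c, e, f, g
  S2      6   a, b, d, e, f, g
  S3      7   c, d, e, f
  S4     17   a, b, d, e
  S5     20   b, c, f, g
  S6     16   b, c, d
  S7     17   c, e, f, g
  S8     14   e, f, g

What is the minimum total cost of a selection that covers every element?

9

S1, S2 cover every element at cost 3 + 6 = 9.
Any cover uses at least 2 sets; among all covering selections none totals below 9.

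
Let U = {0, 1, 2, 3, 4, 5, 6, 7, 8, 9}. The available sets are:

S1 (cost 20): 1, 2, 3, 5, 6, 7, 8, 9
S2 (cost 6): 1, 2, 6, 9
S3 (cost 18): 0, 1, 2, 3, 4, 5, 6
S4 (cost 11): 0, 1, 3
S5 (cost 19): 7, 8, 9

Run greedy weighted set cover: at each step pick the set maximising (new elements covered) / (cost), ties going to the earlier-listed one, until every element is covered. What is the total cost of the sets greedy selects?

Pick 1: S2 adds 4 new (1, 2, 6, 9) at cost 6 (ratio 4/6).
Pick 2: S3 adds 4 new (0, 3, 4, 5) at cost 18 (ratio 4/18).
Pick 3: S5 adds 2 new (7, 8) at cost 19 (ratio 2/19).
Greedy total cost: 6 + 18 + 19 = 43. (The true optimum is 37, so greedy overshoots here.)

43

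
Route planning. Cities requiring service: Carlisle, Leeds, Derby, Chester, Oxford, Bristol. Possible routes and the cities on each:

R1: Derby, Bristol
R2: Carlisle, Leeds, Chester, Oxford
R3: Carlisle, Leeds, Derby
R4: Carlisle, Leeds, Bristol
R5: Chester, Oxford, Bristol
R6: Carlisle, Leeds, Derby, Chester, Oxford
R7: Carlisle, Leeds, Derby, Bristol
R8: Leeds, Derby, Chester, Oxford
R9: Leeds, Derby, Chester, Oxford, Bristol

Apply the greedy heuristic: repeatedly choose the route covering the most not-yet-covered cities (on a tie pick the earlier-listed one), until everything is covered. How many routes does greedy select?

Pick 1: R6 covers 5 new cities (Carlisle, Leeds, Derby, Chester, Oxford).
Pick 2: R1 covers 1 new cities (Bristol).
Greedy uses 2 routes.

2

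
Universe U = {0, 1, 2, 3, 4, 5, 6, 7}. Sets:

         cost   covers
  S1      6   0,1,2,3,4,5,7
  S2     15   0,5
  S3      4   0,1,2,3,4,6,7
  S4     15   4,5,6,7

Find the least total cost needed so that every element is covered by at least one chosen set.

S1, S3 cover every element at cost 6 + 4 = 10.
Any cover uses at least 2 sets; among all covering selections none totals below 10.

10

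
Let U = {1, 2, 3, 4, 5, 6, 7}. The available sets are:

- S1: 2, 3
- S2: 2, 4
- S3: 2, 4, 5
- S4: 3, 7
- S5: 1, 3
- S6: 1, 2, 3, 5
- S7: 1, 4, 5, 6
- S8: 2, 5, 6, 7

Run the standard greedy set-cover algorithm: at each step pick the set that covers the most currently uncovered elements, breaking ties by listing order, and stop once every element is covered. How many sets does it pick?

3

Pick 1: S6 covers 4 new elements (1, 2, 3, 5).
Pick 2: S7 covers 2 new elements (4, 6).
Pick 3: S4 covers 1 new elements (7).
Greedy uses 3 sets.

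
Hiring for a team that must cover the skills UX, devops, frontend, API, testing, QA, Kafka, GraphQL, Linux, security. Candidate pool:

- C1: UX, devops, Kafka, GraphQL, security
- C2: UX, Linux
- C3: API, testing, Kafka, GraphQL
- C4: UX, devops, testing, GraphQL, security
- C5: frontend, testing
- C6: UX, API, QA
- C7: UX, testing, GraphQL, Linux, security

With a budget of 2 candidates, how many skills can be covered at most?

Choosing C1, C3 covers {UX, devops, API, testing, Kafka, GraphQL, security} — 7 skills.
No choice of 2 candidates does better; here frontend, QA, Linux are left uncovered.

7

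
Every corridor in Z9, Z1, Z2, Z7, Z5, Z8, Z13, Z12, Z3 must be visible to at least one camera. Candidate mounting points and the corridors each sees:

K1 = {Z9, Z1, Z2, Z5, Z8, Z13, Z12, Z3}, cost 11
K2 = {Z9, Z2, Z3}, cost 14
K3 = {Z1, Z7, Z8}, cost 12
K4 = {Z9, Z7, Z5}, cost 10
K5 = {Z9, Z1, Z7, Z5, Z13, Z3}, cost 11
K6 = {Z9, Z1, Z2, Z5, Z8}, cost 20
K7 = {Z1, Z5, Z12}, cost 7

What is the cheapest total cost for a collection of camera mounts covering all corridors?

21

K1, K4 cover every corridor at cost 11 + 10 = 21.
Any cover uses at least 2 camera mounts; among all covering selections none totals below 21.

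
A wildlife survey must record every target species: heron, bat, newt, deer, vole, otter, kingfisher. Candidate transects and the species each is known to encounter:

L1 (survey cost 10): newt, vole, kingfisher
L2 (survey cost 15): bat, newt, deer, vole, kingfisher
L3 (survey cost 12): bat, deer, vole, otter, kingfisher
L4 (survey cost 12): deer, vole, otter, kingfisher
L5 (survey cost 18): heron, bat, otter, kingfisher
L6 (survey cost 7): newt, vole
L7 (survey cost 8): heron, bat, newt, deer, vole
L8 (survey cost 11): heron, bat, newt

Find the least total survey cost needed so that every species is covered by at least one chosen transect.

20

L3, L7 cover every species at survey cost 12 + 8 = 20.
Any cover uses at least 2 transects; among all covering selections none totals below 20.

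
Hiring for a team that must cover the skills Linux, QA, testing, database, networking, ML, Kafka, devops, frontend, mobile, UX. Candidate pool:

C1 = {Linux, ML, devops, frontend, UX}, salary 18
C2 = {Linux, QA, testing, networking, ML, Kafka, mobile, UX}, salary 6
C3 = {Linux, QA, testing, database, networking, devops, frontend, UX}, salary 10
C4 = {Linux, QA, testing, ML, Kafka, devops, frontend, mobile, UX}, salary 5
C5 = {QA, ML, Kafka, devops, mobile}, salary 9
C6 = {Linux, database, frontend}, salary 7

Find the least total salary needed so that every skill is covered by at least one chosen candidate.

15

C3, C4 cover every skill at salary 10 + 5 = 15.
Any cover uses at least 2 candidates; among all covering selections none totals below 15.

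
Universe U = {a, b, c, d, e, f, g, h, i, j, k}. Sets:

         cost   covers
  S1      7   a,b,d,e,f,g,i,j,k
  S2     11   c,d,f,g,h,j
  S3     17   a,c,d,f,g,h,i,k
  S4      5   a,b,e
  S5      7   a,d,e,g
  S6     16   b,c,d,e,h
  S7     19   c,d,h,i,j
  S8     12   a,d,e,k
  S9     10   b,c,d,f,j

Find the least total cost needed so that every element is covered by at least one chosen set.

S1, S2 cover every element at cost 7 + 11 = 18.
Any cover uses at least 2 sets; among all covering selections none totals below 18.

18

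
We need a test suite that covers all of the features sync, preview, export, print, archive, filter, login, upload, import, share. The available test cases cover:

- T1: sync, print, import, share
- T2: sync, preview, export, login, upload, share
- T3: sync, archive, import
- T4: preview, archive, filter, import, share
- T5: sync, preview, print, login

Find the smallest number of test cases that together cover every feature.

3

T1, T2, T4 together cover {sync, preview, export, print, archive, filter, login, upload, import, share} — every feature.
No 2 of the 5 test cases cover everything (all 10 pairs fall short), so 3 is minimum.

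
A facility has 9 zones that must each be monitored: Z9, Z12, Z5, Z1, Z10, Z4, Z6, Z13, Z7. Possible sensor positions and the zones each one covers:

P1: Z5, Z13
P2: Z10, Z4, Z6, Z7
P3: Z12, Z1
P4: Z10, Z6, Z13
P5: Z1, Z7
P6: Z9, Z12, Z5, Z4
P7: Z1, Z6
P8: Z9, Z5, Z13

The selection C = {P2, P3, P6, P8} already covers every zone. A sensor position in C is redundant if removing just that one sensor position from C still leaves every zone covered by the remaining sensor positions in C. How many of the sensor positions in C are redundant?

1

Drop P2: Z10, Z6, Z7 uncovered — not redundant.
Drop P3: Z1 uncovered — not redundant.
Drop P6: the rest still cover every zone — redundant.
Drop P8: Z13 uncovered — not redundant.
1 redundant: P6.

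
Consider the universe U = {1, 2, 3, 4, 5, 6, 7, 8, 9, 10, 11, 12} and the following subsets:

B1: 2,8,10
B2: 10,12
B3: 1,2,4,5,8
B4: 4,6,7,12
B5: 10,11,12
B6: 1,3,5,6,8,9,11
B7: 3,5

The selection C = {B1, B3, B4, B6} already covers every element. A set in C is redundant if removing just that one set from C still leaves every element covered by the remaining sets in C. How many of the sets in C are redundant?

Drop B1: 10 uncovered — not redundant.
Drop B3: the rest still cover every element — redundant.
Drop B4: 7, 12 uncovered — not redundant.
Drop B6: 3, 9, 11 uncovered — not redundant.
1 redundant: B3.

1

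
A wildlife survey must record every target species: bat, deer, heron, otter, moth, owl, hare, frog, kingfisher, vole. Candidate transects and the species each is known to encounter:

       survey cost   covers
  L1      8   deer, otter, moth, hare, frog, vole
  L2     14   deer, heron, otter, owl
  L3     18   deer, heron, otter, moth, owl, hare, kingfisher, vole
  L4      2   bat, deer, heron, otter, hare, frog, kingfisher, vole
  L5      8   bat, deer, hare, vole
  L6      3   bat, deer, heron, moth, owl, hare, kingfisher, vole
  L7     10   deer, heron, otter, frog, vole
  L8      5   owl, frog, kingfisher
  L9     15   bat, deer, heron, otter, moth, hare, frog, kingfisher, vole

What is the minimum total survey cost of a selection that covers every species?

5

L4, L6 cover every species at survey cost 2 + 3 = 5.
Any cover uses at least 2 transects; among all covering selections none totals below 5.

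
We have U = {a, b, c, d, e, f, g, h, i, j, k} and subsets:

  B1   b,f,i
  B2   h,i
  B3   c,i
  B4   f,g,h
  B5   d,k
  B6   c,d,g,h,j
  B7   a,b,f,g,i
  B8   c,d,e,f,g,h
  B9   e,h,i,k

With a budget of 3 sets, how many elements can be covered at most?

Choosing B6, B7, B9 covers {a, b, c, d, e, f, g, h, i, j, k} — 11 elements.
That is all 11 elements.

11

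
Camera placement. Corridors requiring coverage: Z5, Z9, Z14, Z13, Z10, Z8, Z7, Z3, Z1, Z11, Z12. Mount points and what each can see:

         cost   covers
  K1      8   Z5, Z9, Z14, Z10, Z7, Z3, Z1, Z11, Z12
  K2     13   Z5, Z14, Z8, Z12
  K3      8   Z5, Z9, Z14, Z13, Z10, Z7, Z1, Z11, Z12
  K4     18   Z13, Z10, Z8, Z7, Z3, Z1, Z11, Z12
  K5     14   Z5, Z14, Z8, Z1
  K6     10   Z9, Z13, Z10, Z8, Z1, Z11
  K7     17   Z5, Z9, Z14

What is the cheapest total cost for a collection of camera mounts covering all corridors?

18

K1, K6 cover every corridor at cost 8 + 10 = 18.
Any cover uses at least 2 camera mounts; among all covering selections none totals below 18.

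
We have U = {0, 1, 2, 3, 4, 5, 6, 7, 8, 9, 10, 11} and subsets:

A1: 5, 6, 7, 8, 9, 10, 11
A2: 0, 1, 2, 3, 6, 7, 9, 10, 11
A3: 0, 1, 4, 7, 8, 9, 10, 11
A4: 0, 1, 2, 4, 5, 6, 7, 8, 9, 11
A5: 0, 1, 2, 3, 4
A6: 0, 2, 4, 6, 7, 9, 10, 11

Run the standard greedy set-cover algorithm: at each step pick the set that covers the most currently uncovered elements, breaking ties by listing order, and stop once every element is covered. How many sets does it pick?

Pick 1: A4 covers 10 new elements (0, 1, 2, 4, 5, 6, 7, 8, 9, 11).
Pick 2: A2 covers 2 new elements (3, 10).
Greedy uses 2 sets.

2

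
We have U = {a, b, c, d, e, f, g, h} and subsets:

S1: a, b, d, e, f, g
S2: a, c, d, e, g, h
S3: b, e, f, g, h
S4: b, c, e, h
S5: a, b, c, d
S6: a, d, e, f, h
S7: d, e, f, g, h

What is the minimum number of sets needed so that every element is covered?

S1, S2 together cover {a, b, c, d, e, f, g, h} — every element.
No single set contains all 8 elements, so 2 is optimal.

2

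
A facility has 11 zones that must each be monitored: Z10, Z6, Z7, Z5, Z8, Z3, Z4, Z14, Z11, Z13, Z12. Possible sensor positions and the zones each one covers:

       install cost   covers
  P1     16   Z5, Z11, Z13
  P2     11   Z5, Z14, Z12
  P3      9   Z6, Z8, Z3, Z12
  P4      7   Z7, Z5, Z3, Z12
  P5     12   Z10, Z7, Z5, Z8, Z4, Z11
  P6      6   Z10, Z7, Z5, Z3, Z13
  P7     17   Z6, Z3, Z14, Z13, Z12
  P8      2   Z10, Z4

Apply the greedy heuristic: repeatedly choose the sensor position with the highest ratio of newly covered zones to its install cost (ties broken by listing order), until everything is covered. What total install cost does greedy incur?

40

Pick 1: P8 adds 2 new (Z10, Z4) at install cost 2 (ratio 2/2).
Pick 2: P6 adds 4 new (Z7, Z5, Z3, Z13) at install cost 6 (ratio 4/6).
Pick 3: P3 adds 3 new (Z6, Z8, Z12) at install cost 9 (ratio 3/9).
Pick 4: P2 adds 1 new (Z14) at install cost 11 (ratio 1/11).
Pick 5: P5 adds 1 new (Z11) at install cost 12 (ratio 1/12).
Greedy total install cost: 2 + 6 + 9 + 11 + 12 = 40. (The true optimum is 29, so greedy overshoots here.)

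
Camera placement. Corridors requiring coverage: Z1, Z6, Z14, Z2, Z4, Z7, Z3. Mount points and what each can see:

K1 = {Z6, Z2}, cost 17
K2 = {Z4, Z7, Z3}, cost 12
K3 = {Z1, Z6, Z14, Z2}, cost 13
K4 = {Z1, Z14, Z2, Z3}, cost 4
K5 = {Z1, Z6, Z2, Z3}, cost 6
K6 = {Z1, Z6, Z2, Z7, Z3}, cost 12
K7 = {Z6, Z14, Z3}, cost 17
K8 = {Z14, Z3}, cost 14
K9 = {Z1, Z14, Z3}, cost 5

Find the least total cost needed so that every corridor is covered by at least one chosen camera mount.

K2, K4, K5 cover every corridor at cost 12 + 4 + 6 = 22.
Any cover uses at least 2 camera mounts; among all covering selections none totals below 22.

22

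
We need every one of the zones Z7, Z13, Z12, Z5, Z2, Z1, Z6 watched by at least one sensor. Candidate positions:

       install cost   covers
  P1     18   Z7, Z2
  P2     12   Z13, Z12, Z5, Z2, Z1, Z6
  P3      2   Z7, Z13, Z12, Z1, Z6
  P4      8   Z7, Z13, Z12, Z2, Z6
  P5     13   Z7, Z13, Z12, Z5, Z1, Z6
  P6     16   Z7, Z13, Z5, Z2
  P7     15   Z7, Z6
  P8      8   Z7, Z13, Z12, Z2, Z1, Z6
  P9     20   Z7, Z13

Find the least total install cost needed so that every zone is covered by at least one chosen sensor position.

P2, P3 cover every zone at install cost 12 + 2 = 14.
Any cover uses at least 2 sensor positions; among all covering selections none totals below 14.

14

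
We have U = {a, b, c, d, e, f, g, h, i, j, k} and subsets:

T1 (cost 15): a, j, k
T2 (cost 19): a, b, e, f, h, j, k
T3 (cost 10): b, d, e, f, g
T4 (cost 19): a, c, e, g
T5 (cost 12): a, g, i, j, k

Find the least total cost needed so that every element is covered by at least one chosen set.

T2, T3, T4, T5 cover every element at cost 19 + 10 + 19 + 12 = 60.
Any cover uses at least 4 sets; among all covering selections none totals below 60.

60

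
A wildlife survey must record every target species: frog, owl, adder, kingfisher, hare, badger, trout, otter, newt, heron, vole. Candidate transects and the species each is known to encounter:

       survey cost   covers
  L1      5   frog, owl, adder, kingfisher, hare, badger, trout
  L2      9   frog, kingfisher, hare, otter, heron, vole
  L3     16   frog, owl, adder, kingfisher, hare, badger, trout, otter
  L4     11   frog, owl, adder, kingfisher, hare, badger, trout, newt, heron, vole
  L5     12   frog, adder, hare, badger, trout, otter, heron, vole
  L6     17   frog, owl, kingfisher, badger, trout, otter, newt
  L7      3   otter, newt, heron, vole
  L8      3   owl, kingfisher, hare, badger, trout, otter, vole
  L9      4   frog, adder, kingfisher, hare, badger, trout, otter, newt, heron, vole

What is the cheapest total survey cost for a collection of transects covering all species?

7

L8, L9 cover every species at survey cost 3 + 4 = 7.
Any cover uses at least 2 transects; among all covering selections none totals below 7.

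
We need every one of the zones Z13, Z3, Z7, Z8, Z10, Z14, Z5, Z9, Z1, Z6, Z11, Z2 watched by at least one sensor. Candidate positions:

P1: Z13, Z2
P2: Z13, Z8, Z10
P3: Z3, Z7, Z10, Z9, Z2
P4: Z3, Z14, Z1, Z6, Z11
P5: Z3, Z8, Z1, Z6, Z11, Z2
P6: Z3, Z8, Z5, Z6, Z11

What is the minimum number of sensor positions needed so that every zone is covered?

4

P1, P3, P4, P6 together cover {Z13, Z3, Z7, Z8, Z10, Z14, Z5, Z9, Z1, Z6, Z11, Z2} — every zone.
No 3 of the 6 sensor positions cover everything (all 20 triples fall short), so 4 is minimum.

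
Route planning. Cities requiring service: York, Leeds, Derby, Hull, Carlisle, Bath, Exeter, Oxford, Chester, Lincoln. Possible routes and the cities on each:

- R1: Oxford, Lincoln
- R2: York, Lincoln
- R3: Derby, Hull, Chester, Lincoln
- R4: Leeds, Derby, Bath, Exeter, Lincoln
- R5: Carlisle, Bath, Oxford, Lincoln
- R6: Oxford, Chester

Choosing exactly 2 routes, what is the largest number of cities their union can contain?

7

Choosing R3, R4 covers {Leeds, Derby, Hull, Bath, Exeter, Chester, Lincoln} — 7 cities.
No choice of 2 routes does better; here York, Carlisle, Oxford are left uncovered.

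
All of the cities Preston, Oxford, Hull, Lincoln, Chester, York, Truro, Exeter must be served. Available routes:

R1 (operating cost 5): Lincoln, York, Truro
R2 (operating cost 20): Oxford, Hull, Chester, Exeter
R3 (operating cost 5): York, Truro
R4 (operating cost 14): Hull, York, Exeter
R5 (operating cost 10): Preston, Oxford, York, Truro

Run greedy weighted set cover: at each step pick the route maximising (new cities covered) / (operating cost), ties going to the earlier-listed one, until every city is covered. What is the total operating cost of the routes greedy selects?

Pick 1: R1 adds 3 new (Lincoln, York, Truro) at operating cost 5 (ratio 3/5).
Pick 2: R2 adds 4 new (Oxford, Hull, Chester, Exeter) at operating cost 20 (ratio 4/20).
Pick 3: R5 adds 1 new (Preston) at operating cost 10 (ratio 1/10).
Greedy total operating cost: 5 + 20 + 10 = 35.

35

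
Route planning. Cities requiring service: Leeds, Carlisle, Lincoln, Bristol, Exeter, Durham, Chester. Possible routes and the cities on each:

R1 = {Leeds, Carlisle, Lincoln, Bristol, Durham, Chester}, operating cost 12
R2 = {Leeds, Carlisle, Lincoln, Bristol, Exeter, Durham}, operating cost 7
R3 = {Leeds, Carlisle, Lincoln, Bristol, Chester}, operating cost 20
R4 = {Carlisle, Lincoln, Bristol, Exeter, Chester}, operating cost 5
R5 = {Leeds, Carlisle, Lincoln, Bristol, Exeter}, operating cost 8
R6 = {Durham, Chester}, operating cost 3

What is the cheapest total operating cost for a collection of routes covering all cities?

R2, R6 cover every city at operating cost 7 + 3 = 10.
Any cover uses at least 2 routes; among all covering selections none totals below 10.

10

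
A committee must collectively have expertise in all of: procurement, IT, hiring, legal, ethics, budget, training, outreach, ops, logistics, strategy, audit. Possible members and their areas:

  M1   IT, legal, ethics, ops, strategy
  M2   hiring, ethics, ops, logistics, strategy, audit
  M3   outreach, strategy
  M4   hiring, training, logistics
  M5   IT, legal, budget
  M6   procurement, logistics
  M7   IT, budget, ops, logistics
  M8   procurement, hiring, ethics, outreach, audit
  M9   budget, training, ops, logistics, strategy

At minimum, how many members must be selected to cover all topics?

M1, M8, M9 together cover {procurement, IT, hiring, legal, ethics, budget, training, outreach, ops, logistics, strategy, audit} — every topic.
No 2 of the 9 members cover everything (all 36 pairs fall short), so 3 is minimum.
Greedy (largest uncovered first) would take M2, M5, M8, M4 — 4 members — but 3 suffice.

3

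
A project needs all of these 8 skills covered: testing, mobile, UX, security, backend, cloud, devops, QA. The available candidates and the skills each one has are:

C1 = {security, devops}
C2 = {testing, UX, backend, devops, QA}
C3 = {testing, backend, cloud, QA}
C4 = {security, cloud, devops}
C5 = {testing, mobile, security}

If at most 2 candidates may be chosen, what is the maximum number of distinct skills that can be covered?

7

Choosing C2, C4 covers {testing, UX, security, backend, cloud, devops, QA} — 7 skills.
No choice of 2 candidates does better; here mobile is left uncovered.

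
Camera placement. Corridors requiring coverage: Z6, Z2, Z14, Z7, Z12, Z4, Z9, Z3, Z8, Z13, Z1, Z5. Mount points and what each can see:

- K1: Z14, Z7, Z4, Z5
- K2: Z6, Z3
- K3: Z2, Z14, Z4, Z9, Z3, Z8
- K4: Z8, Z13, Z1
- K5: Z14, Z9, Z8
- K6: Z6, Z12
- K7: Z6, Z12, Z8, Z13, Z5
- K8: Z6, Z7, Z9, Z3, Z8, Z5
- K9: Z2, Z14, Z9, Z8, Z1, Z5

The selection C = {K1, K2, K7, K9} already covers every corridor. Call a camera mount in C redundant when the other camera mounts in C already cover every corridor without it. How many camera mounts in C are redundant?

0

Drop K1: Z7, Z4 uncovered — not redundant.
Drop K2: Z3 uncovered — not redundant.
Drop K7: Z12, Z13 uncovered — not redundant.
Drop K9: Z2, Z9, Z1 uncovered — not redundant.
None of the camera mounts in C is redundant.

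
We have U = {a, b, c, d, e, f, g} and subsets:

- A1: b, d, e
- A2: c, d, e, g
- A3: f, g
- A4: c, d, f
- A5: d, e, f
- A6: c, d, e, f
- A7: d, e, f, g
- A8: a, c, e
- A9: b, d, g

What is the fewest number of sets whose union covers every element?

A1, A3, A8 together cover {a, b, c, d, e, f, g} — every element.
No 2 of the 9 sets cover everything (all 36 pairs fall short), so 3 is minimum.

3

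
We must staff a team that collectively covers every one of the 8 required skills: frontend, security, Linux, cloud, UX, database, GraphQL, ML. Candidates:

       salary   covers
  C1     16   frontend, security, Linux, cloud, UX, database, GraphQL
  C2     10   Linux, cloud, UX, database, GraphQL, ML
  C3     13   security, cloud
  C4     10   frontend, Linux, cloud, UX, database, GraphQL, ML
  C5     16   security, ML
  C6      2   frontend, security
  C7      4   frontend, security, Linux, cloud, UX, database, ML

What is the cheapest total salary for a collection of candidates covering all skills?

C2, C6 cover every skill at salary 10 + 2 = 12.
Any cover uses at least 2 candidates; among all covering selections none totals below 12.

12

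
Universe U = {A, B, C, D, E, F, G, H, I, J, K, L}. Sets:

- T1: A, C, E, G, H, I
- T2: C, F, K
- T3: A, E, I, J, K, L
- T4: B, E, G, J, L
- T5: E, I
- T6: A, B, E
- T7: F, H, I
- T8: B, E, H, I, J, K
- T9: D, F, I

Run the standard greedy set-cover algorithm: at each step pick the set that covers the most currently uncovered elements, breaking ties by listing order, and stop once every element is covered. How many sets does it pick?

4

Pick 1: T1 covers 6 new elements (A, C, E, G, H, I).
Pick 2: T3 covers 3 new elements (J, K, L).
Pick 3: T9 covers 2 new elements (D, F).
Pick 4: T4 covers 1 new elements (B).
Greedy uses 4 sets.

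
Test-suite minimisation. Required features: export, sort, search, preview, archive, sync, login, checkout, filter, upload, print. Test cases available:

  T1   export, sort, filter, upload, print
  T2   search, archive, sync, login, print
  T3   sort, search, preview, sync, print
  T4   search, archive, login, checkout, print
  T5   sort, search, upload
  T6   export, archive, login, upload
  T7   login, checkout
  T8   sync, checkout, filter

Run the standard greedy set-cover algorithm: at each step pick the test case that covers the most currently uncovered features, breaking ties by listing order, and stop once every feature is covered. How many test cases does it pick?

4

Pick 1: T1 covers 5 new features (export, sort, filter, upload, print).
Pick 2: T2 covers 4 new features (search, archive, sync, login).
Pick 3: T3 covers 1 new features (preview).
Pick 4: T4 covers 1 new features (checkout).
Greedy uses 4 test cases. (The true minimum is 3.)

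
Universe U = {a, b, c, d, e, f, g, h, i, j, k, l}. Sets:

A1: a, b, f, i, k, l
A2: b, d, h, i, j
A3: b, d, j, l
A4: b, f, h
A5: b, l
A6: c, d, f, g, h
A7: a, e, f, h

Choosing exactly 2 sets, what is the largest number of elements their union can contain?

Choosing A1, A6 covers {a, b, c, d, f, g, h, i, k, l} — 10 elements.
No choice of 2 sets does better; here e, j are left uncovered.

10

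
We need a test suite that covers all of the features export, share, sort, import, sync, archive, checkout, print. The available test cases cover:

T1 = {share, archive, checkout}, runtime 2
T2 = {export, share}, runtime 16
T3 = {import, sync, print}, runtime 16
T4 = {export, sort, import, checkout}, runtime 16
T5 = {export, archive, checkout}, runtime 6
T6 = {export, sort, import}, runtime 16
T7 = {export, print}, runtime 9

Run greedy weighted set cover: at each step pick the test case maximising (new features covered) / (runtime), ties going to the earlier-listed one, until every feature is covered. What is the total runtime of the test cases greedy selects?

43

Pick 1: T1 adds 3 new (share, archive, checkout) at runtime 2 (ratio 3/2).
Pick 2: T7 adds 2 new (export, print) at runtime 9 (ratio 2/9).
Pick 3: T3 adds 2 new (import, sync) at runtime 16 (ratio 2/16).
Pick 4: T4 adds 1 new (sort) at runtime 16 (ratio 1/16).
Greedy total runtime: 2 + 9 + 16 + 16 = 43. (The true optimum is 34, so greedy overshoots here.)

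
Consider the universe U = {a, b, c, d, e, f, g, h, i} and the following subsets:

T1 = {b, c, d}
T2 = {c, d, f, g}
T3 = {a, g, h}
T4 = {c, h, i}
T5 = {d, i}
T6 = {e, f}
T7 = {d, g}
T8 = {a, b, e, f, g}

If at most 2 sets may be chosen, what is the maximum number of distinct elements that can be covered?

Choosing T4, T8 covers {a, b, c, e, f, g, h, i} — 8 elements.
No choice of 2 sets does better; here d is left uncovered.

8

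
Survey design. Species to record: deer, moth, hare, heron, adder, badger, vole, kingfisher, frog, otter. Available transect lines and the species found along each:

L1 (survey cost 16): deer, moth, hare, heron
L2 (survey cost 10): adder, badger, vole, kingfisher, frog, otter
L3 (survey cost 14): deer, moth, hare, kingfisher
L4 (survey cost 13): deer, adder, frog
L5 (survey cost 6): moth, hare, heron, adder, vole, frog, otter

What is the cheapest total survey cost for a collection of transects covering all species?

L1, L2 cover every species at survey cost 16 + 10 = 26.
Any cover uses at least 2 transects; among all covering selections none totals below 26.
Greedy by coverage-per-survey cost would pick L5, L2, L4 for 29 — worse than the optimum 26.

26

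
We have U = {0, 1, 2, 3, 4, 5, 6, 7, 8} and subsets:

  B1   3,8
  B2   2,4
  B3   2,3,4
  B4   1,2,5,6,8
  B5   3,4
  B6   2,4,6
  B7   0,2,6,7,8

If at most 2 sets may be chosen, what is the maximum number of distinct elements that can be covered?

7

Choosing B3, B4 covers {1, 2, 3, 4, 5, 6, 8} — 7 elements.
No choice of 2 sets does better; here 0, 7 are left uncovered.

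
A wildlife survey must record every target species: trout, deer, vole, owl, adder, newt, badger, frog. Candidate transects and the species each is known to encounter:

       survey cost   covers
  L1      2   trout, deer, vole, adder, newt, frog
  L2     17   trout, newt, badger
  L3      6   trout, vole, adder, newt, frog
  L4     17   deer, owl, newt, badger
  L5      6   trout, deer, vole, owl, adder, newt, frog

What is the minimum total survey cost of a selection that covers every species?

19

L1, L4 cover every species at survey cost 2 + 17 = 19.
Any cover uses at least 2 transects; among all covering selections none totals below 19.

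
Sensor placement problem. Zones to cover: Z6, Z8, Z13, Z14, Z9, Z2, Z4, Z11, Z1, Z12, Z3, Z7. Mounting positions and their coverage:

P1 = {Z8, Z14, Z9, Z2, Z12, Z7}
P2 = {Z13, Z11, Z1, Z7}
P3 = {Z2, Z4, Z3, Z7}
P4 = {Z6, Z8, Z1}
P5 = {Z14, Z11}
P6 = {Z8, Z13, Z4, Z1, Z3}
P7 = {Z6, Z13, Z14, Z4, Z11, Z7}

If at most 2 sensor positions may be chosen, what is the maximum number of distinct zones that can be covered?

10

Choosing P1, P6 covers {Z8, Z13, Z14, Z9, Z2, Z4, Z1, Z12, Z3, Z7} — 10 zones.
No choice of 2 sensor positions does better; here Z6, Z11 are left uncovered.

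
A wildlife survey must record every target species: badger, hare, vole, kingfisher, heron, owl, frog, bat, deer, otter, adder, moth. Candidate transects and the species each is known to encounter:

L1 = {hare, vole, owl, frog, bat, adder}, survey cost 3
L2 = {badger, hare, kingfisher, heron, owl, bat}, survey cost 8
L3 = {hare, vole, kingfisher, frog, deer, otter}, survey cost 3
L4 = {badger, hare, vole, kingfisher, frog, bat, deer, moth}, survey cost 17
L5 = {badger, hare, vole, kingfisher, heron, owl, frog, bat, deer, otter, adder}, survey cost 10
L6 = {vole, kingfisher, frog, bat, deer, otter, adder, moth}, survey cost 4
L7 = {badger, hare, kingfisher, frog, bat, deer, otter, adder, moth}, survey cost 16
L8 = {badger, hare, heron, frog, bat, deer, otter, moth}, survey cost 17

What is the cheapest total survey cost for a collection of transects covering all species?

L2, L6 cover every species at survey cost 8 + 4 = 12.
Any cover uses at least 2 transects; among all covering selections none totals below 12.
Greedy by coverage-per-survey cost would pick L1, L3, L2, L6 for 18 — worse than the optimum 12.

12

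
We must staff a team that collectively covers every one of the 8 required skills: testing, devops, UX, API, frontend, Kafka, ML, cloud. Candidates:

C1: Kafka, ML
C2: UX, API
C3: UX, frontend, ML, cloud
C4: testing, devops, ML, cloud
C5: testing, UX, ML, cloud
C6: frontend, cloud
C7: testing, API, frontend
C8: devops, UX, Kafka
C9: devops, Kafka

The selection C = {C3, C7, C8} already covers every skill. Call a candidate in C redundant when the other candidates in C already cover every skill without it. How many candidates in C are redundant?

Drop C3: ML, cloud uncovered — not redundant.
Drop C7: testing, API uncovered — not redundant.
Drop C8: devops, Kafka uncovered — not redundant.
None of the candidates in C is redundant.

0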